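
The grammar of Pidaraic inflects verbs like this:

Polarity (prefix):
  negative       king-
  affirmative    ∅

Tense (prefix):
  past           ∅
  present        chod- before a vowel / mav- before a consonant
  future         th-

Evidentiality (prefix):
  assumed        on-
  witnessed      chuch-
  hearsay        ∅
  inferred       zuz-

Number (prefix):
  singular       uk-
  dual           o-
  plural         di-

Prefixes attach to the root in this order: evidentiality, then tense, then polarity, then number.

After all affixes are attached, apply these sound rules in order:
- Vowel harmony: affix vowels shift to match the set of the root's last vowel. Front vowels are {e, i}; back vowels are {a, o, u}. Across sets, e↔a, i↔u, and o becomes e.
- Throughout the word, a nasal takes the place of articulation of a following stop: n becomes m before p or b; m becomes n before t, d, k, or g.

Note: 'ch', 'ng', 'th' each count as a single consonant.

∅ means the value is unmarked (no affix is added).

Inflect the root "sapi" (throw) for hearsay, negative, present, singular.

evidentiality = hearsay: zero marking, form stays sapi.
Attach tense present mav- (before consonant 's') → mavsapi.
Attach polarity negative king- → kingmavsapi.
Attach number singular uk- → ukkingmavsapi.
Apply vowel harmony: ukkingmavsapi → ikkingmevsapi.
Nasal assimilation: no change.

ikkingmevsapi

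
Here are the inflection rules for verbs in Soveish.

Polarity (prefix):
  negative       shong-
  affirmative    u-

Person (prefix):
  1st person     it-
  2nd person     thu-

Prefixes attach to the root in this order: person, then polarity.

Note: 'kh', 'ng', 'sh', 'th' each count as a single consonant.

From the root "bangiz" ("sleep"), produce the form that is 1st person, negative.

shongitbangiz

Attach person 1st person it- → itbangiz.
Attach polarity negative shong- → shongitbangiz.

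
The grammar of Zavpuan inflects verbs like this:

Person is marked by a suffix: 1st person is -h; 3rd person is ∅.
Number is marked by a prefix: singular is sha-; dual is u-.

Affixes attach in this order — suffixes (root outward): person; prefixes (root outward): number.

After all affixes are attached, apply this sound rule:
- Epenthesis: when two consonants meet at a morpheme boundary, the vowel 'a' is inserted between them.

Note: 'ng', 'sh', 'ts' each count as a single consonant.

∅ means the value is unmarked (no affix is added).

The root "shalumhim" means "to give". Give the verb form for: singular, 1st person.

shashalumhimah

Attach number singular sha- → shashalumhim.
Attach person 1st person -h → shashalumhimh.
Apply epenthesis: shashalumhimh → shashalumhimah.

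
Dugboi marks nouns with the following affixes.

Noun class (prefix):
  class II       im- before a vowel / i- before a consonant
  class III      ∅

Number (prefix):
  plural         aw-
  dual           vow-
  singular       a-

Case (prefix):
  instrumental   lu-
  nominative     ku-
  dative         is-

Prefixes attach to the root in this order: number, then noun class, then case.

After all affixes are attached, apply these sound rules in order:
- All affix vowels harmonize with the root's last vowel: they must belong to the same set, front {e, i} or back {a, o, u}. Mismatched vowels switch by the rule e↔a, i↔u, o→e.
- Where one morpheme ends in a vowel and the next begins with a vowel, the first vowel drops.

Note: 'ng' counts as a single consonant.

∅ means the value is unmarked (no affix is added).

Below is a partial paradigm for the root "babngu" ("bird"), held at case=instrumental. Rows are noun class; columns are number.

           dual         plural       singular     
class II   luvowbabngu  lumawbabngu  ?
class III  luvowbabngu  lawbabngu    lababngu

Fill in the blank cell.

Attach number singular a- → ababngu.
Attach noun class class II im- (before vowel 'a') → imababngu.
Attach case instrumental lu- → luimababngu.
Apply vowel harmony: luimababngu → luumababngu.
Apply vowel deletion: luumababngu → lumababngu.

lumababngu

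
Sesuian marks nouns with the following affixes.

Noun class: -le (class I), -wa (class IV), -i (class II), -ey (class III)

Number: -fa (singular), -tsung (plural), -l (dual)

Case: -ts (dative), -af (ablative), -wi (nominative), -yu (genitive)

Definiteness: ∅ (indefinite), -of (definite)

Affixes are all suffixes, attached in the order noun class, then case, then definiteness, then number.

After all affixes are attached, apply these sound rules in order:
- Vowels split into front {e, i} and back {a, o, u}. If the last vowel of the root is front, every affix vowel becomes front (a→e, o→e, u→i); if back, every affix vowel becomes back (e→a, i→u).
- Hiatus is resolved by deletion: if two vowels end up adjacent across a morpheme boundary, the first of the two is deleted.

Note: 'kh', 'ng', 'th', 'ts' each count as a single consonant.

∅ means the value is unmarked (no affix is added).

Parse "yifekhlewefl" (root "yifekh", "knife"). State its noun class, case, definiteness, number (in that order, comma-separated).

Segment: yifekh-le-wi-of-l.
noun class: -le → class I.
case: -wi → nominative.
definiteness: -of → definite.
number: -l → dual.

class I, nominative, definite, dual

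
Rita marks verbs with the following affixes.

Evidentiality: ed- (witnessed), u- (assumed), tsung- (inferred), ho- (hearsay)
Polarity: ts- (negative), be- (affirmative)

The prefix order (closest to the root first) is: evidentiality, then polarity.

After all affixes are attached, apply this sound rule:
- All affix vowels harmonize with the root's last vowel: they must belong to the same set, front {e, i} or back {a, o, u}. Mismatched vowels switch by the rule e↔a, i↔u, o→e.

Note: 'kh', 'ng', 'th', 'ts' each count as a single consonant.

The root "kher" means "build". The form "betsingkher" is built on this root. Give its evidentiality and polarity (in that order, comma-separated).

Segment: be-tsung-kher.
evidentiality: tsung- → inferred.
polarity: be- → affirmative.

inferred, affirmative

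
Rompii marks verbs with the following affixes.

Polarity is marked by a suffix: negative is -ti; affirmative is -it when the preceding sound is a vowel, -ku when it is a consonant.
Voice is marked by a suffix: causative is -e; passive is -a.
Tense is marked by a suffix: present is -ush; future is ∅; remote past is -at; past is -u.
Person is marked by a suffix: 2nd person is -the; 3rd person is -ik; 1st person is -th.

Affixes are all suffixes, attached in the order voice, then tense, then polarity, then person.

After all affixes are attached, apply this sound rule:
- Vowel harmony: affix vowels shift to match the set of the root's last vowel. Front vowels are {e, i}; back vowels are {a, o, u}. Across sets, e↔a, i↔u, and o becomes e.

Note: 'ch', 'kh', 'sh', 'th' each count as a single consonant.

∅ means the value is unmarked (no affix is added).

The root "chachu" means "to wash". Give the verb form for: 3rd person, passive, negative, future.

Attach voice passive -a → chachua.
tense = future: zero marking, form stays chachua.
Attach polarity negative -ti → chachuati.
Attach person 3rd person -ik → chachuatiik.
Apply vowel harmony: chachuatiik → chachuatuuk.

chachuatuuk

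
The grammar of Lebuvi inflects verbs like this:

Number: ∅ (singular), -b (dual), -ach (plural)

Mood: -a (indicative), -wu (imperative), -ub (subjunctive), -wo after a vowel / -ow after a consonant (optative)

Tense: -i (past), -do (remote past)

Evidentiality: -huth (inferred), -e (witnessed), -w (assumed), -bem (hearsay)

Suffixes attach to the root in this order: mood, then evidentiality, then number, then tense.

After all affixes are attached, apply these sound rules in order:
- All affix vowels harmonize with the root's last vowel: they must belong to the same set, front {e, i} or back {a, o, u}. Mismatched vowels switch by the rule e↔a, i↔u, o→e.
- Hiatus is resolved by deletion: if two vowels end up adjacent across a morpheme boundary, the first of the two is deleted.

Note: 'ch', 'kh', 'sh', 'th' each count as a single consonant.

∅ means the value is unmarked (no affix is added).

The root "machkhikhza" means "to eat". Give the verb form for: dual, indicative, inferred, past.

machkhikhzahuthbu

Attach mood indicative -a → machkhikhzaa.
Attach evidentiality inferred -huth → machkhikhzaahuth.
Attach number dual -b → machkhikhzaahuthb.
Attach tense past -i → machkhikhzaahuthbi.
Apply vowel harmony: machkhikhzaahuthbi → machkhikhzaahuthbu.
Apply vowel deletion: machkhikhzaahuthbu → machkhikhzahuthbu.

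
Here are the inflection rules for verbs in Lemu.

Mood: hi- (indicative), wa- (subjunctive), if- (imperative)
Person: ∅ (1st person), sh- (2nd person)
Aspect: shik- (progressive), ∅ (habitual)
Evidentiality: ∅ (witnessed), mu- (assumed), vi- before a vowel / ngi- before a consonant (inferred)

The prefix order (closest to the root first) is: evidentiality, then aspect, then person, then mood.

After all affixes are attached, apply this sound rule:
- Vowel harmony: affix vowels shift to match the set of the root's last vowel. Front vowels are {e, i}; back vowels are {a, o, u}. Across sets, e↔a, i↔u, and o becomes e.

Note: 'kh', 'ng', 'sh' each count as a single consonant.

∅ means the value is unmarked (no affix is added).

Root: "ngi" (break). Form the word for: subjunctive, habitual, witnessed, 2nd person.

evidentiality = witnessed: zero marking, form stays ngi.
aspect = habitual: zero marking, form stays ngi.
Attach person 2nd person sh- → shngi.
Attach mood subjunctive wa- → washngi.
Apply vowel harmony: washngi → weshngi.

weshngi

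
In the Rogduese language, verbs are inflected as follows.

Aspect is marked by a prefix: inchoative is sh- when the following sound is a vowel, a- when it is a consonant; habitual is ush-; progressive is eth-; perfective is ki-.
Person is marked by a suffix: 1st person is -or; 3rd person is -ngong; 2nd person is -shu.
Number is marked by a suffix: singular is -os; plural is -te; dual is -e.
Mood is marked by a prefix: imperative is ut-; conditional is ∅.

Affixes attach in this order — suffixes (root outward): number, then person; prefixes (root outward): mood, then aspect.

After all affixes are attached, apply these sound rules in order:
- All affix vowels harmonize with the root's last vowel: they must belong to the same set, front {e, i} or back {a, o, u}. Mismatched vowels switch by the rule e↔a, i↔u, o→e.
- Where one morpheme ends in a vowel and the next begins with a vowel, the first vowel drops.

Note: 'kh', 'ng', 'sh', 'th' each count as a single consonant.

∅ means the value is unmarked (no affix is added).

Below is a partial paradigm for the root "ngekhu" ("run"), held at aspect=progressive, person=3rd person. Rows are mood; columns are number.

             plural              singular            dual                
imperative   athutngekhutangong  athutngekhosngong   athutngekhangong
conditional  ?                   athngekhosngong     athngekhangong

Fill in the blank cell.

mood = conditional: zero marking, form stays ngekhu.
Attach aspect progressive eth- → ethngekhu.
Attach number plural -te → ethngekhute.
Attach person 3rd person -ngong → ethngekhutengong.
Apply vowel harmony: ethngekhutengong → athngekhutangong.
Vowel deletion: no change.

athngekhutangong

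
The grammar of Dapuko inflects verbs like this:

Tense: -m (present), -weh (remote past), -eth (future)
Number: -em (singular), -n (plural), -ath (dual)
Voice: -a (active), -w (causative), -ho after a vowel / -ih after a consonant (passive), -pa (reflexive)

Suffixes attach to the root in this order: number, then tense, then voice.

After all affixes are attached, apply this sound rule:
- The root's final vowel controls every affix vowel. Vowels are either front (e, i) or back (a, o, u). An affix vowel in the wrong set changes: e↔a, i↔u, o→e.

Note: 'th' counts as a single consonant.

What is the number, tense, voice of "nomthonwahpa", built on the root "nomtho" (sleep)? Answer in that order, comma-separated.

plural, remote past, reflexive

Segment: nomtho-n-weh-pa.
number: -n → plural.
tense: -weh → remote past.
voice: -pa → reflexive.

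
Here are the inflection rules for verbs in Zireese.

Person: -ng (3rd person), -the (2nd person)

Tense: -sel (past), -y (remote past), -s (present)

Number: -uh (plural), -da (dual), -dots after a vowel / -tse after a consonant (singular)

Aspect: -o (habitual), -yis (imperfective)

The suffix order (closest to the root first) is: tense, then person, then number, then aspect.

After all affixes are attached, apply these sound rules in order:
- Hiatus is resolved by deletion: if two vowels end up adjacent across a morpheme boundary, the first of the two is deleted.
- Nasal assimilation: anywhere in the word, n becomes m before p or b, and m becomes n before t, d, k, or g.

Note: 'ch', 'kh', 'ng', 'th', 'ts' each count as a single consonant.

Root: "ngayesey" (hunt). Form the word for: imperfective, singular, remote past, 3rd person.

Attach tense remote past -y → ngayeseyy.
Attach person 3rd person -ng → ngayeseyyng.
Attach number singular -tse (after consonant 'ng') → ngayeseyyngtse.
Attach aspect imperfective -yis → ngayeseyyngtseyis.
Vowel deletion: no change.
Nasal assimilation: no change.

ngayeseyyngtseyis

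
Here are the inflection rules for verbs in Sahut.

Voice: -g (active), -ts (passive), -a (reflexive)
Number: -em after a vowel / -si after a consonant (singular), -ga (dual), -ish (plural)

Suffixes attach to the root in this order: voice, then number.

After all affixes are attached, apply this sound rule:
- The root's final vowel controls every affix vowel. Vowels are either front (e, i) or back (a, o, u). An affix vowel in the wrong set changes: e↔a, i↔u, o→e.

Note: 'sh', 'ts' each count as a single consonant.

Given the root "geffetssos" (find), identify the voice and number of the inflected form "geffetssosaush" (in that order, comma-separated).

reflexive, plural

Segment: geffetssos-a-ish.
voice: -a → reflexive.
number: -ish → plural.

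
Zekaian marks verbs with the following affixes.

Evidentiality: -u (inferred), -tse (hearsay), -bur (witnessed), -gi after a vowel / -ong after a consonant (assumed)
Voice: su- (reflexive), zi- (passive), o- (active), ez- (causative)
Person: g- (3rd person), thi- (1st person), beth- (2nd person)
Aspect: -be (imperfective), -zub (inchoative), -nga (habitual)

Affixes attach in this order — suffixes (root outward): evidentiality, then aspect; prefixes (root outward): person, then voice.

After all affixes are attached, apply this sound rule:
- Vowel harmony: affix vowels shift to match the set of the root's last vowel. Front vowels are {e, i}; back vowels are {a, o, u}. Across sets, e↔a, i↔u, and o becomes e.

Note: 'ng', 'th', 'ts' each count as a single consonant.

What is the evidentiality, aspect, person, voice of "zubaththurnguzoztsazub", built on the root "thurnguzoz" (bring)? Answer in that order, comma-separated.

hearsay, inchoative, 2nd person, passive

Segment: zi-beth-thurnguzoz-tse-zub.
evidentiality: -tse → hearsay.
aspect: -zub → inchoative.
person: beth- → 2nd person.
voice: zi- → passive.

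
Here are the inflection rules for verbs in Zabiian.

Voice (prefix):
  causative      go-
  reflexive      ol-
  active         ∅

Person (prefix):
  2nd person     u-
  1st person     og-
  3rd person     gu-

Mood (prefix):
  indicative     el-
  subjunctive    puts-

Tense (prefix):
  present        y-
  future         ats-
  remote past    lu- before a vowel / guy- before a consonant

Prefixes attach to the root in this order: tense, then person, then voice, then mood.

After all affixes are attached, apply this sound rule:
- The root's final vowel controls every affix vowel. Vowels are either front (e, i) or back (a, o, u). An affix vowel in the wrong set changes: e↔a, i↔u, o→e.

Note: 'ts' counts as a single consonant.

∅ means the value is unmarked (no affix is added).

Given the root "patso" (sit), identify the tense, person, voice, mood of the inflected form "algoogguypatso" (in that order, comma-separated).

remote past, 1st person, causative, indicative

Segment: el-go-og-guy-patso.
tense: lu/guy- → remote past.
person: og- → 1st person.
voice: go- → causative.
mood: el- → indicative.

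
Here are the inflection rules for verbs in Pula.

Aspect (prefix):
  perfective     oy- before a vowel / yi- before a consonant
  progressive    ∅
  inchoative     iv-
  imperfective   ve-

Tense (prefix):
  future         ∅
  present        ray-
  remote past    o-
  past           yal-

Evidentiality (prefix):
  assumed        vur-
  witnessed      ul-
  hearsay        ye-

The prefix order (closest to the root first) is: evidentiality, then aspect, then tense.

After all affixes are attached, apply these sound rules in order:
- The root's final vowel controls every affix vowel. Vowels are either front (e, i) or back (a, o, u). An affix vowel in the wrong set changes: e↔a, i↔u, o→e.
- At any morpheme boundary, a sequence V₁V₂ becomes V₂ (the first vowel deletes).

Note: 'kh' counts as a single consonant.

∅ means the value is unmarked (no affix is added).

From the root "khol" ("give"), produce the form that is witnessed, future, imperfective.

vulkhol

Attach evidentiality witnessed ul- → ulkhol.
Attach aspect imperfective ve- → veulkhol.
tense = future: zero marking, form stays veulkhol.
Apply vowel harmony: veulkhol → vaulkhol.
Apply vowel deletion: vaulkhol → vulkhol.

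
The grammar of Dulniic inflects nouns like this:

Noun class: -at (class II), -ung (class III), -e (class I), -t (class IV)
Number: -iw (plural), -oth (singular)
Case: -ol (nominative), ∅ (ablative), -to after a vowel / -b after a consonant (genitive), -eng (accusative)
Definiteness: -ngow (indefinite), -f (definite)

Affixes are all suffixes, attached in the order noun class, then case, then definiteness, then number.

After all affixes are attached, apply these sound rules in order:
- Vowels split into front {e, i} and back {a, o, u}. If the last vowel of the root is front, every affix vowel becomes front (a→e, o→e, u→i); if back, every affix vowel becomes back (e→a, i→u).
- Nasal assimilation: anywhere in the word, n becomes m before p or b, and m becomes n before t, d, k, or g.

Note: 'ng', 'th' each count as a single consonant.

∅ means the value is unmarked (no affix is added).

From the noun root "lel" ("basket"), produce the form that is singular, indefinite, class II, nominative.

leletelngeweth

Attach noun class class II -at → lelat.
Attach case nominative -ol → lelatol.
Attach definiteness indefinite -ngow → lelatolngow.
Attach number singular -oth → lelatolngowoth.
Apply vowel harmony: lelatolngowoth → leletelngeweth.
Nasal assimilation: no change.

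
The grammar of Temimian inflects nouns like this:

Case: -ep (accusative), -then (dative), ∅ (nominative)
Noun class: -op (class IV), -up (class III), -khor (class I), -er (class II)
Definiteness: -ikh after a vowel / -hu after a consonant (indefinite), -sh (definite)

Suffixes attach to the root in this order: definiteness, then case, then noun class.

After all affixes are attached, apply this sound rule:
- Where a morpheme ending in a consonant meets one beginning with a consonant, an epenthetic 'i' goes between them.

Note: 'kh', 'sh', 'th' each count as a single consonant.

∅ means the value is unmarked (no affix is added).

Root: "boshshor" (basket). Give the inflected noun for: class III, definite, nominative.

Attach definiteness definite -sh → boshshorsh.
case = nominative: zero marking, form stays boshshorsh.
Attach noun class class III -up → boshshorshup.
Apply epenthesis: boshshorshup → boshshorishup.

boshshorishup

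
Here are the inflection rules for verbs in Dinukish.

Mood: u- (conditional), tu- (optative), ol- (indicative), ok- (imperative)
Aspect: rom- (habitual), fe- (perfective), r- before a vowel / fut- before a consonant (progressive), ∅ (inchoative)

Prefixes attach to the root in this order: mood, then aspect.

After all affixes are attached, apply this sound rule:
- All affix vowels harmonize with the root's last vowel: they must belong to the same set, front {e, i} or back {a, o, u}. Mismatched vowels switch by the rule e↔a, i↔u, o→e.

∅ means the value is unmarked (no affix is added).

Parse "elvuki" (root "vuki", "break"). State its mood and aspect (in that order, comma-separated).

indicative, inchoative

Segment: ol-vuki.
mood: ol- → indicative.
aspect: ∅ → inchoative.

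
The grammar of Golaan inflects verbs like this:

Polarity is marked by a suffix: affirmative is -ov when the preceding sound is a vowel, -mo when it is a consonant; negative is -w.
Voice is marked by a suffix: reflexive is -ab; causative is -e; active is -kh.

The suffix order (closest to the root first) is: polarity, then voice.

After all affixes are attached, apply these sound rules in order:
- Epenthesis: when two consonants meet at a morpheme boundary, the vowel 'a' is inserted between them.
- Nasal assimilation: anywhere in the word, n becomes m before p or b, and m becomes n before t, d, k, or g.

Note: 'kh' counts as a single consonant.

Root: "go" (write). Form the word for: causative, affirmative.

goove

Attach polarity affirmative -ov (after vowel 'o') → goov.
Attach voice causative -e → goove.
Epenthesis: no change.
Nasal assimilation: no change.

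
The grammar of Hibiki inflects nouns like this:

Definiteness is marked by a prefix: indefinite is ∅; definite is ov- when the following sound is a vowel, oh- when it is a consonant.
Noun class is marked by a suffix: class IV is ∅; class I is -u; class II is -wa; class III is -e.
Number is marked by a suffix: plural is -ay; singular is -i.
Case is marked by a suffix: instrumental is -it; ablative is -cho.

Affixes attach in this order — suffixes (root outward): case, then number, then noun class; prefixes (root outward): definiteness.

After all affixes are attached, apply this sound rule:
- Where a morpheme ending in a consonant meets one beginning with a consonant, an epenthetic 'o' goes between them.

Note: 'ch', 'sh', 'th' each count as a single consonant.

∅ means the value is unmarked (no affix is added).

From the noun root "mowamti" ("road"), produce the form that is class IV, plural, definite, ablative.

ohomowamtichoay

Attach case ablative -cho → mowamticho.
Attach number plural -ay → mowamtichoay.
noun class = class IV: zero marking, form stays mowamtichoay.
Attach definiteness definite oh- (before consonant 'm') → ohmowamtichoay.
Apply epenthesis: ohmowamtichoay → ohomowamtichoay.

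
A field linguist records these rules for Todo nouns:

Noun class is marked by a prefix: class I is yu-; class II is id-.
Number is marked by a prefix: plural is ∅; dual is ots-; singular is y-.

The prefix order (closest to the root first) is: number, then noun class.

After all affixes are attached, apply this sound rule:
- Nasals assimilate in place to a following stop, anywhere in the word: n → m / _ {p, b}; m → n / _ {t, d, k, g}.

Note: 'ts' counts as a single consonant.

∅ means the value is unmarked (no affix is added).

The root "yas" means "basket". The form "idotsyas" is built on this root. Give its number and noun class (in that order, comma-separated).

dual, class II

Segment: id-ots-yas.
number: ots- → dual.
noun class: id- → class II.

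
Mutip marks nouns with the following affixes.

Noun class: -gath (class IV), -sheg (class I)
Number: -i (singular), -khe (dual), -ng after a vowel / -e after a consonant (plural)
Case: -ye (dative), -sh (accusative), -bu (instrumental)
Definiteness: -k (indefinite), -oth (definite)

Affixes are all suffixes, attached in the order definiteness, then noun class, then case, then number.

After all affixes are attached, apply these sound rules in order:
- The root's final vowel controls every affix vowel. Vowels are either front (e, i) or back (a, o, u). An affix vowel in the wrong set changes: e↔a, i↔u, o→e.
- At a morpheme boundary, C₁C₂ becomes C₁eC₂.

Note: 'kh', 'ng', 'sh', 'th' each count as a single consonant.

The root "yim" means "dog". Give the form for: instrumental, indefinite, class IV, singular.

yimekegethebii

Attach definiteness indefinite -k → yimk.
Attach noun class class IV -gath → yimkgath.
Attach case instrumental -bu → yimkgathbu.
Attach number singular -i → yimkgathbui.
Apply vowel harmony: yimkgathbui → yimkgethbii.
Apply epenthesis: yimkgethbii → yimekegethebii.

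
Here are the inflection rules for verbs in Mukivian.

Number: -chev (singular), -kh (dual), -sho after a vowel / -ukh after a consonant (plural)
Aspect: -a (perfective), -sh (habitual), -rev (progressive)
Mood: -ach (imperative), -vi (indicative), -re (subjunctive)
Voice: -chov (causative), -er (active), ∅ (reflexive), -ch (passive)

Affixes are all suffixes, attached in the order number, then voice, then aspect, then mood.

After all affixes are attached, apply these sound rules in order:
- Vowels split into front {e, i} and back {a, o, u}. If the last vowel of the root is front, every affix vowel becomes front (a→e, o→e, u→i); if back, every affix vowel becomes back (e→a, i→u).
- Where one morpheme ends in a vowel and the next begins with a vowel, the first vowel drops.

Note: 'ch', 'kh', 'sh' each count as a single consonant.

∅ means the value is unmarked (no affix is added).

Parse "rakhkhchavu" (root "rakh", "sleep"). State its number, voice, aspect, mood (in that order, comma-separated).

dual, passive, perfective, indicative

Segment: rakh-kh-ch-a-vi.
number: -kh → dual.
voice: -ch → passive.
aspect: -a → perfective.
mood: -vi → indicative.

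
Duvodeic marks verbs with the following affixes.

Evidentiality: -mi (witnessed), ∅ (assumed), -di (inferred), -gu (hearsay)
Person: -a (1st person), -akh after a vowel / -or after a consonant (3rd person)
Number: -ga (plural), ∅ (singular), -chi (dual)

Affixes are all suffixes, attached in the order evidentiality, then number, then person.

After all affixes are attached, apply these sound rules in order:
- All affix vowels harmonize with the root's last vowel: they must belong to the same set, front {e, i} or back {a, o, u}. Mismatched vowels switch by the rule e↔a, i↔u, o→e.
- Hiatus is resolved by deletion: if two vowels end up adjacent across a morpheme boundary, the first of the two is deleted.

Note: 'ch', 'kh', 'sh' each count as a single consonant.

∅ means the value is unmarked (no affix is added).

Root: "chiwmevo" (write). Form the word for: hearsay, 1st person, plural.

Attach evidentiality hearsay -gu → chiwmevogu.
Attach number plural -ga → chiwmevoguga.
Attach person 1st person -a → chiwmevogugaa.
Vowel harmony: no change.
Apply vowel deletion: chiwmevogugaa → chiwmevoguga.

chiwmevoguga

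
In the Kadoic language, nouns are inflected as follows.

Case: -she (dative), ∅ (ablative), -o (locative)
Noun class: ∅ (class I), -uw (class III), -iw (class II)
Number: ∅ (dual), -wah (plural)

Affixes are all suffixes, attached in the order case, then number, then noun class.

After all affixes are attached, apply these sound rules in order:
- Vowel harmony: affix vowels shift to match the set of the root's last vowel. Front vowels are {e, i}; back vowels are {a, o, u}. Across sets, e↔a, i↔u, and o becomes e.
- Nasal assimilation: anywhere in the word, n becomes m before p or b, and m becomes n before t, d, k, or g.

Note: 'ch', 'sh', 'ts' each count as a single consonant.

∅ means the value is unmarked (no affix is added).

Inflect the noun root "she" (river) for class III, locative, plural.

Attach case locative -o → sheo.
Attach number plural -wah → sheowah.
Attach noun class class III -uw → sheowahuw.
Apply vowel harmony: sheowahuw → sheewehiw.
Nasal assimilation: no change.

sheewehiw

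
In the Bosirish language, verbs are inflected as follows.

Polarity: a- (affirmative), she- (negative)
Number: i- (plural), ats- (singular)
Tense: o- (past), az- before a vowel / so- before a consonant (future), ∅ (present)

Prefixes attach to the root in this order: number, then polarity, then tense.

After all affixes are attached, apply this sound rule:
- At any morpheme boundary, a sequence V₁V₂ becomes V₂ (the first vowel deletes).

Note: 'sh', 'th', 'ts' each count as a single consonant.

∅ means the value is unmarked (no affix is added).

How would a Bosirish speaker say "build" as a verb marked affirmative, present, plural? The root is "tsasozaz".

Attach number plural i- → itsasozaz.
Attach polarity affirmative a- → aitsasozaz.
tense = present: zero marking, form stays aitsasozaz.
Apply vowel deletion: aitsasozaz → itsasozaz.

itsasozaz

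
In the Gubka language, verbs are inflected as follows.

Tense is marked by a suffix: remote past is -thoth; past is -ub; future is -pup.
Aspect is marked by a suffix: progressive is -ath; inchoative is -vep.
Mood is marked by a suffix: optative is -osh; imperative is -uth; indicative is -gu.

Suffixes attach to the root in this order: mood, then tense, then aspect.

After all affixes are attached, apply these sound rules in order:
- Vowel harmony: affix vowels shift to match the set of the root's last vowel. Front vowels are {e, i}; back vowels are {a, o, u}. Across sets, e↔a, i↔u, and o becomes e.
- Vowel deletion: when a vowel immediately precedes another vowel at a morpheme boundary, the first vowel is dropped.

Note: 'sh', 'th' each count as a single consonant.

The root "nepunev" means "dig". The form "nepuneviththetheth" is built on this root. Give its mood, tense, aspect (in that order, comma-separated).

imperative, remote past, progressive

Segment: nepunev-uth-thoth-ath.
mood: -uth → imperative.
tense: -thoth → remote past.
aspect: -ath → progressive.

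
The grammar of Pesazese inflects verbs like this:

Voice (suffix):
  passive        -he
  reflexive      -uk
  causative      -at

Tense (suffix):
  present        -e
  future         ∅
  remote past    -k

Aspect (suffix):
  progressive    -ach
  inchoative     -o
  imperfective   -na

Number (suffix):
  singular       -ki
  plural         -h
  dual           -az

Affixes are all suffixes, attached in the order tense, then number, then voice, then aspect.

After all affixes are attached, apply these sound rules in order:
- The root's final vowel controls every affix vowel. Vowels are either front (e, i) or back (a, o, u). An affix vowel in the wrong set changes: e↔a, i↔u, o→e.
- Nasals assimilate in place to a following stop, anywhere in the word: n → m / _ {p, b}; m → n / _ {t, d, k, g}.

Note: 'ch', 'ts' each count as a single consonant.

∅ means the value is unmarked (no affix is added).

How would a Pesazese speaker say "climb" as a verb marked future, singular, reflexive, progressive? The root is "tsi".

tense = future: zero marking, form stays tsi.
Attach number singular -ki → tsiki.
Attach voice reflexive -uk → tsikiuk.
Attach aspect progressive -ach → tsikiukach.
Apply vowel harmony: tsikiukach → tsikiikech.
Nasal assimilation: no change.

tsikiikech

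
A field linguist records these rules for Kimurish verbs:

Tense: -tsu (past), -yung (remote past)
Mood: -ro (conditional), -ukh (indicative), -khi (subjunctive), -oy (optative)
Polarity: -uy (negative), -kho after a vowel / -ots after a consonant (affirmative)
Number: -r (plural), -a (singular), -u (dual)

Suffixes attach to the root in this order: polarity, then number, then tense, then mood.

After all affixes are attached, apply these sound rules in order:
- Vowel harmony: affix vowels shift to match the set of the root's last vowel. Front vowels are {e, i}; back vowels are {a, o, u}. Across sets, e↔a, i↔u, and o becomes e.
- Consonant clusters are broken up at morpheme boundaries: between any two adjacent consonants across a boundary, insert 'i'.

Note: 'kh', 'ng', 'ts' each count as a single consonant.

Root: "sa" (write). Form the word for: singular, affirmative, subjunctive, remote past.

Attach polarity affirmative -kho (after vowel 'a') → sakho.
Attach number singular -a → sakhoa.
Attach tense remote past -yung → sakhoayung.
Attach mood subjunctive -khi → sakhoayungkhi.
Apply vowel harmony: sakhoayungkhi → sakhoayungkhu.
Apply epenthesis: sakhoayungkhu → sakhoayungikhu.

sakhoayungikhu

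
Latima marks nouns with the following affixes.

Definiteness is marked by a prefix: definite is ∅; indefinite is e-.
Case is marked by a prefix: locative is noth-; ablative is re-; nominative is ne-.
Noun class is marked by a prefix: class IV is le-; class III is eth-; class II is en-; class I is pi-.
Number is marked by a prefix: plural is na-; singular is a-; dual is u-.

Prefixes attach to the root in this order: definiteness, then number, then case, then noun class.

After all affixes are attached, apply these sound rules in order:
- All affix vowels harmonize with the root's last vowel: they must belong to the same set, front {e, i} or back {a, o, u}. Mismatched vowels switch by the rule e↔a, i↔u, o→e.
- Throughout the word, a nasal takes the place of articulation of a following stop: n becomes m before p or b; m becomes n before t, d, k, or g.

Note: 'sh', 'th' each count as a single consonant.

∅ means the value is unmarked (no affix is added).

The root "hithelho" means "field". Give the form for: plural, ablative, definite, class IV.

definiteness = definite: zero marking, form stays hithelho.
Attach number plural na- → nahithelho.
Attach case ablative re- → renahithelho.
Attach noun class class IV le- → lerenahithelho.
Apply vowel harmony: lerenahithelho → laranahithelho.
Nasal assimilation: no change.

laranahithelho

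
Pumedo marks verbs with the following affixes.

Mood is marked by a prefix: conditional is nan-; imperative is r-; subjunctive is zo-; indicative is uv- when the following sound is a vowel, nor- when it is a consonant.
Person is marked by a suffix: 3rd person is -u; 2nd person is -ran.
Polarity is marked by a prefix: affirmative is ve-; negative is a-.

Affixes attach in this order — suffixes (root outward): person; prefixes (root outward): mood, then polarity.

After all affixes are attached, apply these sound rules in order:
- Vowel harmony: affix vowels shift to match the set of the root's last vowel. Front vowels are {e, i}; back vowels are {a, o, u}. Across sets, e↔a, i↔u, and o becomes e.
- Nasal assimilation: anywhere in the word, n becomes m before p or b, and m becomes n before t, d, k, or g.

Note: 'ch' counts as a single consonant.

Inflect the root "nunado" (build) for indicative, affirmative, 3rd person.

vanornunadou

Attach mood indicative nor- (before consonant 'n') → nornunado.
Attach person 3rd person -u → nornunadou.
Attach polarity affirmative ve- → venornunadou.
Apply vowel harmony: venornunadou → vanornunadou.
Nasal assimilation: no change.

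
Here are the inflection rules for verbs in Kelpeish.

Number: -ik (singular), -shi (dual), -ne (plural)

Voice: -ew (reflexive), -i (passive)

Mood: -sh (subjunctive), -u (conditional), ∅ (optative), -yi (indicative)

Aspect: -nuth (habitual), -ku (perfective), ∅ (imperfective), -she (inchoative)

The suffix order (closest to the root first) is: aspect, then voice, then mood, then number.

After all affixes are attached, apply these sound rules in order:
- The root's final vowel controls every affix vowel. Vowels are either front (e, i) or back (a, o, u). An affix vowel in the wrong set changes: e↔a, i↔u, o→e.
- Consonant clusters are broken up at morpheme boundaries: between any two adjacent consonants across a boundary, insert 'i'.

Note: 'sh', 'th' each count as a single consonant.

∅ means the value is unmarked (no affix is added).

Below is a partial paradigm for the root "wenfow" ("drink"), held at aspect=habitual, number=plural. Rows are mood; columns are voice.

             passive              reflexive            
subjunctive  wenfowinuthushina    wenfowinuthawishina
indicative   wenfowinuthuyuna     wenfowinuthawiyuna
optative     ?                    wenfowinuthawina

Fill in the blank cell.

wenfowinuthuna

Attach aspect habitual -nuth → wenfownuth.
Attach voice passive -i → wenfownuthi.
mood = optative: zero marking, form stays wenfownuthi.
Attach number plural -ne → wenfownuthine.
Apply vowel harmony: wenfownuthine → wenfownuthuna.
Apply epenthesis: wenfownuthuna → wenfowinuthuna.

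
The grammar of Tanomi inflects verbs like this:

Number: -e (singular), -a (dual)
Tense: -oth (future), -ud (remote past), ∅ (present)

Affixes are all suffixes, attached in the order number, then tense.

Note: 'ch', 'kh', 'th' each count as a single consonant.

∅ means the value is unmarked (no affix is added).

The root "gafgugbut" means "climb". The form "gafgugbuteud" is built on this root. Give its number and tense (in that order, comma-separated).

singular, remote past

Segment: gafgugbut-e-ud.
number: -e → singular.
tense: -ud → remote past.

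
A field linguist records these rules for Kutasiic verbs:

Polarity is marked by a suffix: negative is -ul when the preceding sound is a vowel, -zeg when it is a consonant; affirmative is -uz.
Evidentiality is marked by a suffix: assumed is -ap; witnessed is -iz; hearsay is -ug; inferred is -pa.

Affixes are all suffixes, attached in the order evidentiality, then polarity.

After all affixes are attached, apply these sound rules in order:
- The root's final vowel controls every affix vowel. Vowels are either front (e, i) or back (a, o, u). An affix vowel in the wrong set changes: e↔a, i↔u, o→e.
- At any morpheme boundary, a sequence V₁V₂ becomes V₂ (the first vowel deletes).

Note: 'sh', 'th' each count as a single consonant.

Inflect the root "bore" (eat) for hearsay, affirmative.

borigiz

Attach evidentiality hearsay -ug → boreug.
Attach polarity affirmative -uz → boreuguz.
Apply vowel harmony: boreuguz → boreigiz.
Apply vowel deletion: boreigiz → borigiz.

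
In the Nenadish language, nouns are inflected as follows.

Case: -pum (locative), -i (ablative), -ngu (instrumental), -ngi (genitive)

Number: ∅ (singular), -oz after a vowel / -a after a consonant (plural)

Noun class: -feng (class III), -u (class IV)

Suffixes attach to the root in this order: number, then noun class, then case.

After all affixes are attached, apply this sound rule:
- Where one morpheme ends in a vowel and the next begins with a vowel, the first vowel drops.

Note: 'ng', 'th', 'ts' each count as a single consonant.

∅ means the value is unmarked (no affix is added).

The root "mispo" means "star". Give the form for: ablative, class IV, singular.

number = singular: zero marking, form stays mispo.
Attach noun class class IV -u → mispou.
Attach case ablative -i → mispoui.
Apply vowel deletion: mispoui → mispi.

mispi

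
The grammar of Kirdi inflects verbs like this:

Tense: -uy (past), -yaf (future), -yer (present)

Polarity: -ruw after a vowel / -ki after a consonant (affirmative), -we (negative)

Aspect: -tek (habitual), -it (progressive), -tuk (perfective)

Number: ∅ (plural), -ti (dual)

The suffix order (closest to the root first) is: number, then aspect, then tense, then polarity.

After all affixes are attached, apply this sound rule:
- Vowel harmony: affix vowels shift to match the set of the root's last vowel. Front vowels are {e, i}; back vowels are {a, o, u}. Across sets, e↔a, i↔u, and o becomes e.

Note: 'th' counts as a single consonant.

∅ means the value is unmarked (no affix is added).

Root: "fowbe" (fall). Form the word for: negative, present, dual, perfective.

fowbetitikyerwe

Attach number dual -ti → fowbeti.
Attach aspect perfective -tuk → fowbetituk.
Attach tense present -yer → fowbetitukyer.
Attach polarity negative -we → fowbetitukyerwe.
Apply vowel harmony: fowbetitukyerwe → fowbetitikyerwe.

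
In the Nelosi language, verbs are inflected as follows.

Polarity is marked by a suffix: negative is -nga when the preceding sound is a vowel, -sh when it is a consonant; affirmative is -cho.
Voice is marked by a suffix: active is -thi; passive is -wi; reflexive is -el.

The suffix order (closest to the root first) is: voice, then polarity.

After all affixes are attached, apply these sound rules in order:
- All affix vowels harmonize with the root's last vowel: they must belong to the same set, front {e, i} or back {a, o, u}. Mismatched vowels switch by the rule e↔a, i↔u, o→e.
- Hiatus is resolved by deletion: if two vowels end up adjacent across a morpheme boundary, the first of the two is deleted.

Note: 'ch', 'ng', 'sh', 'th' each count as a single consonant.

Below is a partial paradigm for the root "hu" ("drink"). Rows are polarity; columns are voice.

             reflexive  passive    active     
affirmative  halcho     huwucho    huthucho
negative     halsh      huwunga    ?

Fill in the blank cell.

huthunga

Attach voice active -thi → huthi.
Attach polarity negative -nga (after vowel 'i') → huthinga.
Apply vowel harmony: huthinga → huthunga.
Vowel deletion: no change.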